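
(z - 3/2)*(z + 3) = z^2 + 3*z/2 - 9/2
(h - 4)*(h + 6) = h^2 + 2*h - 24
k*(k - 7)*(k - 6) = k^3 - 13*k^2 + 42*k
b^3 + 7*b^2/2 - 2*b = b*(b - 1/2)*(b + 4)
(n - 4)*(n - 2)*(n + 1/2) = n^3 - 11*n^2/2 + 5*n + 4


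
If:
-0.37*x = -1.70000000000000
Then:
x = 4.59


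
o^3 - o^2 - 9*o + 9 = (o - 3)*(o - 1)*(o + 3)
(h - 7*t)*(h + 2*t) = h^2 - 5*h*t - 14*t^2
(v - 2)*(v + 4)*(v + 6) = v^3 + 8*v^2 + 4*v - 48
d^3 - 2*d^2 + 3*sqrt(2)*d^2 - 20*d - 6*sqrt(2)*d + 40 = (d - 2)*(d - 2*sqrt(2))*(d + 5*sqrt(2))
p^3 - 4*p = p*(p - 2)*(p + 2)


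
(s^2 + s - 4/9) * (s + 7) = s^3 + 8*s^2 + 59*s/9 - 28/9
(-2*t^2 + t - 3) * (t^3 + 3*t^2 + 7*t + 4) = -2*t^5 - 5*t^4 - 14*t^3 - 10*t^2 - 17*t - 12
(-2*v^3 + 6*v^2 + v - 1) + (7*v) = -2*v^3 + 6*v^2 + 8*v - 1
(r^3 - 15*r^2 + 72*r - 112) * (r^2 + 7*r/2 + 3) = r^5 - 23*r^4/2 + 45*r^3/2 + 95*r^2 - 176*r - 336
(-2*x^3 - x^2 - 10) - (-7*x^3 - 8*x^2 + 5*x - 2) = 5*x^3 + 7*x^2 - 5*x - 8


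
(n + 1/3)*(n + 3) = n^2 + 10*n/3 + 1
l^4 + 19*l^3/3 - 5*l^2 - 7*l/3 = l*(l - 1)*(l + 1/3)*(l + 7)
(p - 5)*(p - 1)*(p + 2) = p^3 - 4*p^2 - 7*p + 10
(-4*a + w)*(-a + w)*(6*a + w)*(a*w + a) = 24*a^4*w + 24*a^4 - 26*a^3*w^2 - 26*a^3*w + a^2*w^3 + a^2*w^2 + a*w^4 + a*w^3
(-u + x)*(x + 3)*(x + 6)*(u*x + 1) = -u^2*x^3 - 9*u^2*x^2 - 18*u^2*x + u*x^4 + 9*u*x^3 + 17*u*x^2 - 9*u*x - 18*u + x^3 + 9*x^2 + 18*x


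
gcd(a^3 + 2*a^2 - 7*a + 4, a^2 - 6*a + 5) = a - 1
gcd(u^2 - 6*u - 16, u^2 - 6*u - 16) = u^2 - 6*u - 16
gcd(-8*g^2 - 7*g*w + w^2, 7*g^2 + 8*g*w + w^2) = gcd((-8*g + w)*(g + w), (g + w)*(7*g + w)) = g + w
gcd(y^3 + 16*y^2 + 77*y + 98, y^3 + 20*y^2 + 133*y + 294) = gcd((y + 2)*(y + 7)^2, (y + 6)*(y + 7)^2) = y^2 + 14*y + 49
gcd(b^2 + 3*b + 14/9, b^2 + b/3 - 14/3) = b + 7/3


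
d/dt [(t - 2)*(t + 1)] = 2*t - 1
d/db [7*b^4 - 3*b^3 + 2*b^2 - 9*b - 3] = 28*b^3 - 9*b^2 + 4*b - 9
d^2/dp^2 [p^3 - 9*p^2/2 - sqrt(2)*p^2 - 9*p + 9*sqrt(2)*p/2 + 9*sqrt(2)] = 6*p - 9 - 2*sqrt(2)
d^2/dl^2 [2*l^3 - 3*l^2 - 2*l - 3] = 12*l - 6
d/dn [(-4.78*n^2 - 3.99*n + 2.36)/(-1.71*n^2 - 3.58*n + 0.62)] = (10.2895*n^2 + 2.144*n + 5.975)/(2.9241*n^4 + 12.2436*n^3 + 10.696*n^2 - 4.4392*n + 0.3844)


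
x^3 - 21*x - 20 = (x - 5)*(x + 1)*(x + 4)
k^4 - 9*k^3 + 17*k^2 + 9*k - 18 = (k - 6)*(k - 3)*(k - 1)*(k + 1)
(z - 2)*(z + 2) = z^2 - 4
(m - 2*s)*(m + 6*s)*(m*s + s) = m^3*s + 4*m^2*s^2 + m^2*s - 12*m*s^3 + 4*m*s^2 - 12*s^3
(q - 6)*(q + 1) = q^2 - 5*q - 6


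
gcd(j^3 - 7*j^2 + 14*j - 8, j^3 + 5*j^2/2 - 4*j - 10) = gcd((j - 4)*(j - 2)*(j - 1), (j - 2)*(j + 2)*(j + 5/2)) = j - 2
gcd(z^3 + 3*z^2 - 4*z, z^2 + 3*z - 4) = z^2 + 3*z - 4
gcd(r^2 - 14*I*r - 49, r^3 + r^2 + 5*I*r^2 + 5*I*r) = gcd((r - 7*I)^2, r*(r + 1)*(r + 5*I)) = 1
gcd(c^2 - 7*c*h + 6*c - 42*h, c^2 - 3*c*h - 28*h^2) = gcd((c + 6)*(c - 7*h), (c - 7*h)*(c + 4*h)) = c - 7*h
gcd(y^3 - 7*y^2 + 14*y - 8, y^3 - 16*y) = y - 4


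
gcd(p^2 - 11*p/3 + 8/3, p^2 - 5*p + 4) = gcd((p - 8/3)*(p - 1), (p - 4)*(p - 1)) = p - 1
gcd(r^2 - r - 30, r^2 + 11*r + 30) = r + 5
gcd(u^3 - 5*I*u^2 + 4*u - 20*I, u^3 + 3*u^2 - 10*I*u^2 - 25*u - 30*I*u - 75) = u - 5*I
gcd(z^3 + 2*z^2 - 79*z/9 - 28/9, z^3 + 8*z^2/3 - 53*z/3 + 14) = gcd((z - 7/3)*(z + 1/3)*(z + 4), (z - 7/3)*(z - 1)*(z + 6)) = z - 7/3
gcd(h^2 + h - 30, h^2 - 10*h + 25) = h - 5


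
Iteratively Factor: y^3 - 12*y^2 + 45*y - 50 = (y - 2)*(y^2 - 10*y + 25) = (y - 5)*(y - 2)*(y - 5)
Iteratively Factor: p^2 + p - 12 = (p + 4)*(p - 3)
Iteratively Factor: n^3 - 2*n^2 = (n - 2)*(n^2) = n*(n - 2)*(n)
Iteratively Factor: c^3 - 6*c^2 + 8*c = (c - 2)*(c^2 - 4*c) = c*(c - 2)*(c - 4)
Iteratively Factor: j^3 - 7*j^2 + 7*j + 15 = (j + 1)*(j^2 - 8*j + 15) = (j - 3)*(j + 1)*(j - 5)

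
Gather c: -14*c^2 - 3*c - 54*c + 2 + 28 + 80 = -14*c^2 - 57*c + 110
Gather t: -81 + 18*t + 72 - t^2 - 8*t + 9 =-t^2 + 10*t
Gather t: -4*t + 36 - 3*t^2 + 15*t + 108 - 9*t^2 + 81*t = -12*t^2 + 92*t + 144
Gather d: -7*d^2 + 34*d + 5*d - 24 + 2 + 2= -7*d^2 + 39*d - 20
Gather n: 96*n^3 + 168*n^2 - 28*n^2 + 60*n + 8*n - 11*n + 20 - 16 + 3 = 96*n^3 + 140*n^2 + 57*n + 7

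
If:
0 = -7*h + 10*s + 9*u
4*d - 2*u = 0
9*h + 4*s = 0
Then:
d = u/2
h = 18*u/59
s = -81*u/118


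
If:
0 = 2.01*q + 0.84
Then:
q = -0.42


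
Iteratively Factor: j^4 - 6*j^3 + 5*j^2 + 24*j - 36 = (j - 3)*(j^3 - 3*j^2 - 4*j + 12) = (j - 3)*(j + 2)*(j^2 - 5*j + 6) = (j - 3)^2*(j + 2)*(j - 2)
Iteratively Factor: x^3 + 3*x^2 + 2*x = (x + 1)*(x^2 + 2*x) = x*(x + 1)*(x + 2)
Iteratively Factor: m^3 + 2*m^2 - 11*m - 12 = (m + 1)*(m^2 + m - 12) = (m - 3)*(m + 1)*(m + 4)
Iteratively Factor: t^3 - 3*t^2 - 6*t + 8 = (t - 4)*(t^2 + t - 2) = (t - 4)*(t - 1)*(t + 2)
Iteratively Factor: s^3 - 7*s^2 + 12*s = (s - 3)*(s^2 - 4*s) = s*(s - 3)*(s - 4)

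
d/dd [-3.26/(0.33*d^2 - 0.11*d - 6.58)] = (2.1516*d - 0.3586)/(-0.33*d^2 + 0.11*d + 6.58)^2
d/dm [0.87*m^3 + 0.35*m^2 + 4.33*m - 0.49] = 2.61*m^2 + 0.7*m + 4.33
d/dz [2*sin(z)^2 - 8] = 2*sin(2*z)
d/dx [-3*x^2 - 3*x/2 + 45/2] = -6*x - 3/2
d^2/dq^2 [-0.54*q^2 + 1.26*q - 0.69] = -1.08000000000000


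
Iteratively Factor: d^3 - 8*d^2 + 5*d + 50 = (d - 5)*(d^2 - 3*d - 10) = (d - 5)*(d + 2)*(d - 5)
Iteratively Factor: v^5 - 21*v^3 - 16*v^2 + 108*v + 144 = (v - 4)*(v^4 + 4*v^3 - 5*v^2 - 36*v - 36) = (v - 4)*(v - 3)*(v^3 + 7*v^2 + 16*v + 12) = (v - 4)*(v - 3)*(v + 2)*(v^2 + 5*v + 6) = (v - 4)*(v - 3)*(v + 2)*(v + 3)*(v + 2)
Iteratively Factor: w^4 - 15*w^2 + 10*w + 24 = (w - 2)*(w^3 + 2*w^2 - 11*w - 12) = (w - 3)*(w - 2)*(w^2 + 5*w + 4) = (w - 3)*(w - 2)*(w + 4)*(w + 1)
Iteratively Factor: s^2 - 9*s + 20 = (s - 4)*(s - 5)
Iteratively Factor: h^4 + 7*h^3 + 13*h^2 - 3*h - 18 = (h + 3)*(h^3 + 4*h^2 + h - 6) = (h - 1)*(h + 3)*(h^2 + 5*h + 6) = (h - 1)*(h + 2)*(h + 3)*(h + 3)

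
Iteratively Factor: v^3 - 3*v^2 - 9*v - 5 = (v + 1)*(v^2 - 4*v - 5) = (v - 5)*(v + 1)*(v + 1)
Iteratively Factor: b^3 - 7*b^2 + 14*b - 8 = (b - 1)*(b^2 - 6*b + 8) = (b - 2)*(b - 1)*(b - 4)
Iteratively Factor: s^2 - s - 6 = (s - 3)*(s + 2)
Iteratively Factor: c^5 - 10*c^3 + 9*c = (c + 3)*(c^4 - 3*c^3 - c^2 + 3*c) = (c - 3)*(c + 3)*(c^3 - c) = (c - 3)*(c + 1)*(c + 3)*(c^2 - c) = (c - 3)*(c - 1)*(c + 1)*(c + 3)*(c)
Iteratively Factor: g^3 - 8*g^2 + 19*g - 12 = (g - 4)*(g^2 - 4*g + 3) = (g - 4)*(g - 3)*(g - 1)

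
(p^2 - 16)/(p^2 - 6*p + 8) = (p + 4)/(p - 2)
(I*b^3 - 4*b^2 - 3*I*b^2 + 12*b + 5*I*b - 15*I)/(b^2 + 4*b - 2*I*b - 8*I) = (I*b^3 - b^2*(4 + 3*I) + b*(12 + 5*I) - 15*I)/(b^2 + 2*b*(2 - I) - 8*I)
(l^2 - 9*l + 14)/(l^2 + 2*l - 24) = (l^2 - 9*l + 14)/(l^2 + 2*l - 24)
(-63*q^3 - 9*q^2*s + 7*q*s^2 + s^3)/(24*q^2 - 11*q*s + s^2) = (-21*q^2 - 10*q*s - s^2)/(8*q - s)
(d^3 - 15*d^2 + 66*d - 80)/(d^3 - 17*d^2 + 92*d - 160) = (d - 2)/(d - 4)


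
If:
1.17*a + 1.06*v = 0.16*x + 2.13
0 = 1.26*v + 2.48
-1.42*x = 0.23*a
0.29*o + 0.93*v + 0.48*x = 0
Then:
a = 3.53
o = 7.26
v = -1.97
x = -0.57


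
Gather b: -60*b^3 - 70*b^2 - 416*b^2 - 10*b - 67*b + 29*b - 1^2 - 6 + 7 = -60*b^3 - 486*b^2 - 48*b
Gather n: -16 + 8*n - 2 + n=9*n - 18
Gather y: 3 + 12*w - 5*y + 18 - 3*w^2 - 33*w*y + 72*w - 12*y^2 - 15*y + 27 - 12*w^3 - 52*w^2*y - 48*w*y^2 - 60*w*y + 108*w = -12*w^3 - 3*w^2 + 192*w + y^2*(-48*w - 12) + y*(-52*w^2 - 93*w - 20) + 48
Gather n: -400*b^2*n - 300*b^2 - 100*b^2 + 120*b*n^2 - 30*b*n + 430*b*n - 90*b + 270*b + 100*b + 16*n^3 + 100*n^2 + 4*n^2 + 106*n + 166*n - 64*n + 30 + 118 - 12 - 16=-400*b^2 + 280*b + 16*n^3 + n^2*(120*b + 104) + n*(-400*b^2 + 400*b + 208) + 120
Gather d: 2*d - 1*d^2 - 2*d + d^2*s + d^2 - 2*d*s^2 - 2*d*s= d^2*s + d*(-2*s^2 - 2*s)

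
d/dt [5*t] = 5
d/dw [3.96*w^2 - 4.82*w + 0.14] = 7.92*w - 4.82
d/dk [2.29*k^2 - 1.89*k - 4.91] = 4.58*k - 1.89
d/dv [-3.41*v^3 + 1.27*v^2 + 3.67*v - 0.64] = -10.23*v^2 + 2.54*v + 3.67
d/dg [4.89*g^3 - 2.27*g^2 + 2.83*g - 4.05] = 14.67*g^2 - 4.54*g + 2.83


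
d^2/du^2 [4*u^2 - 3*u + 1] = 8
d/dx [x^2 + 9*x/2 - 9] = 2*x + 9/2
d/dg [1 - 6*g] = -6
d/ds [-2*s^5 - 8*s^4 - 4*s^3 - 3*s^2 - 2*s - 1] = -10*s^4 - 32*s^3 - 12*s^2 - 6*s - 2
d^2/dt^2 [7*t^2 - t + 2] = 14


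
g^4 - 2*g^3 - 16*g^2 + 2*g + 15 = (g - 5)*(g - 1)*(g + 1)*(g + 3)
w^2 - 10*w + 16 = (w - 8)*(w - 2)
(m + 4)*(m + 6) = m^2 + 10*m + 24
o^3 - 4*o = o*(o - 2)*(o + 2)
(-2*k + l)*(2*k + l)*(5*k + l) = -20*k^3 - 4*k^2*l + 5*k*l^2 + l^3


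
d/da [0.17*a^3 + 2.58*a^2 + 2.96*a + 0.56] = 0.51*a^2 + 5.16*a + 2.96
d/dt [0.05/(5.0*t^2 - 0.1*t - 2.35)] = (0.005 - 0.5*t)/(-5.0*t^2 + 0.1*t + 2.35)^2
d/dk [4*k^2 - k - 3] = 8*k - 1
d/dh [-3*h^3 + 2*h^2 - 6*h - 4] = -9*h^2 + 4*h - 6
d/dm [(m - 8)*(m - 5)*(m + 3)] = 3*m^2 - 20*m + 1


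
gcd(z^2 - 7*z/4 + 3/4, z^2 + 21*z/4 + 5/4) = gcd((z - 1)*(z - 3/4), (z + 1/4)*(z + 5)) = 1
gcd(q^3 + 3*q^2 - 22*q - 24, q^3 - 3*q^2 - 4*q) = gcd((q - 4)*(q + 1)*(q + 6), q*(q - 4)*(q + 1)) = q^2 - 3*q - 4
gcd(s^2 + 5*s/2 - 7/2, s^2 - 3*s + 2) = s - 1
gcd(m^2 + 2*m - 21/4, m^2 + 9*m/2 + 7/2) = m + 7/2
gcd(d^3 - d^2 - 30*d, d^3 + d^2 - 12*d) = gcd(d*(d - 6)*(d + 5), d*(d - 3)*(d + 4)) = d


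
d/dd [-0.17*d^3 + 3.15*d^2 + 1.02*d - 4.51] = -0.51*d^2 + 6.3*d + 1.02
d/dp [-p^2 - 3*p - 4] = -2*p - 3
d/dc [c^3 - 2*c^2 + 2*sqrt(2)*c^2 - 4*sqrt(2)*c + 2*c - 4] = 3*c^2 - 4*c + 4*sqrt(2)*c - 4*sqrt(2) + 2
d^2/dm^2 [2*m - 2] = 0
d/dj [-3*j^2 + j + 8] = 1 - 6*j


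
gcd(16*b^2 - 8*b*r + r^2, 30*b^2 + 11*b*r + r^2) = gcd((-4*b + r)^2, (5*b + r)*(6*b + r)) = 1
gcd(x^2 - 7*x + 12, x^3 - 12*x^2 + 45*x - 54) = x - 3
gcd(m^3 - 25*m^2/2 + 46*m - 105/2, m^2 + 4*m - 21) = m - 3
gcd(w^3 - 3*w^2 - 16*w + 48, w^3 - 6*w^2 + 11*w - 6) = w - 3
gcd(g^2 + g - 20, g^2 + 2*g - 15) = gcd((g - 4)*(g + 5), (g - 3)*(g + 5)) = g + 5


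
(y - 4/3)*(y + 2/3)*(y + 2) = y^3 + 4*y^2/3 - 20*y/9 - 16/9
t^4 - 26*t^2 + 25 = (t - 5)*(t - 1)*(t + 1)*(t + 5)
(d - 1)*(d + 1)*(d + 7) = d^3 + 7*d^2 - d - 7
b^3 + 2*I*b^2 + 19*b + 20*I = (b - 4*I)*(b + I)*(b + 5*I)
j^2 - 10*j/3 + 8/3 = (j - 2)*(j - 4/3)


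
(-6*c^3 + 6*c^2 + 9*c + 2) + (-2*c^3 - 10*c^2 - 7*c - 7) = -8*c^3 - 4*c^2 + 2*c - 5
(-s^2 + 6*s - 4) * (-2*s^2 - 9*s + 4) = 2*s^4 - 3*s^3 - 50*s^2 + 60*s - 16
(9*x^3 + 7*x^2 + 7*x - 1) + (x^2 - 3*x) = 9*x^3 + 8*x^2 + 4*x - 1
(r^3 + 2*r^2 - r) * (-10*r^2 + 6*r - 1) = -10*r^5 - 14*r^4 + 21*r^3 - 8*r^2 + r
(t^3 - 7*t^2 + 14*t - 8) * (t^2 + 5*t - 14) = t^5 - 2*t^4 - 35*t^3 + 160*t^2 - 236*t + 112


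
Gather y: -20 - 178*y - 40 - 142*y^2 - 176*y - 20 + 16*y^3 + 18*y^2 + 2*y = 16*y^3 - 124*y^2 - 352*y - 80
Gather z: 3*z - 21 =3*z - 21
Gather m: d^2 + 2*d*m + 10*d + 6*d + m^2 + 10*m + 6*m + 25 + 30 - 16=d^2 + 16*d + m^2 + m*(2*d + 16) + 39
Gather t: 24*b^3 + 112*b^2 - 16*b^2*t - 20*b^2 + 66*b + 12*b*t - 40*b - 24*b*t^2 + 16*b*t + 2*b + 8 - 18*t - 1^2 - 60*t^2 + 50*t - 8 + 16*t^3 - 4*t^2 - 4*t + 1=24*b^3 + 92*b^2 + 28*b + 16*t^3 + t^2*(-24*b - 64) + t*(-16*b^2 + 28*b + 28)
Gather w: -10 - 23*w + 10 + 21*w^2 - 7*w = 21*w^2 - 30*w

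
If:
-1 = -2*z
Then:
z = 1/2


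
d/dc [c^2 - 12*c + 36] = 2*c - 12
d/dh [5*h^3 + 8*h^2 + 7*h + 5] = 15*h^2 + 16*h + 7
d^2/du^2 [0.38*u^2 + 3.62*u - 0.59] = 0.760000000000000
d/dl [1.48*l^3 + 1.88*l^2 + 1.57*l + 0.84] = 4.44*l^2 + 3.76*l + 1.57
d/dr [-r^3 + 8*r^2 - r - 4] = -3*r^2 + 16*r - 1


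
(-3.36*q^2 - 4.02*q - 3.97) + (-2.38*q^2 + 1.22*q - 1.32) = -5.74*q^2 - 2.8*q - 5.29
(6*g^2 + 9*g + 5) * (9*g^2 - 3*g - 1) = 54*g^4 + 63*g^3 + 12*g^2 - 24*g - 5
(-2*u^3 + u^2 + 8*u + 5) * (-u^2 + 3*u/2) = 2*u^5 - 4*u^4 - 13*u^3/2 + 7*u^2 + 15*u/2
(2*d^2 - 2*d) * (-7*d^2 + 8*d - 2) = -14*d^4 + 30*d^3 - 20*d^2 + 4*d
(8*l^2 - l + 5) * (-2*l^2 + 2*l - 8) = -16*l^4 + 18*l^3 - 76*l^2 + 18*l - 40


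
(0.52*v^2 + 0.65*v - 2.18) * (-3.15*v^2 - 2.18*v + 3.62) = -1.638*v^4 - 3.1811*v^3 + 7.3324*v^2 + 7.1054*v - 7.8916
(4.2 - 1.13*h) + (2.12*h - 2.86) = 0.99*h + 1.34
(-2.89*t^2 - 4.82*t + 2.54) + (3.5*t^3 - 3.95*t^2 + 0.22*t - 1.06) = 3.5*t^3 - 6.84*t^2 - 4.6*t + 1.48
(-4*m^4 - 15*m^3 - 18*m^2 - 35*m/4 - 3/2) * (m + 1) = -4*m^5 - 19*m^4 - 33*m^3 - 107*m^2/4 - 41*m/4 - 3/2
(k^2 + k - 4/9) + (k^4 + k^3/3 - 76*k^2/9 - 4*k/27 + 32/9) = k^4 + k^3/3 - 67*k^2/9 + 23*k/27 + 28/9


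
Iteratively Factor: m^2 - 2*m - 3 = (m + 1)*(m - 3)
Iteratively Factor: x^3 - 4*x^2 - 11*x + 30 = (x - 2)*(x^2 - 2*x - 15) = (x - 5)*(x - 2)*(x + 3)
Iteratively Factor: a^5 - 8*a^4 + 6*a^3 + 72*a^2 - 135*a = (a - 3)*(a^4 - 5*a^3 - 9*a^2 + 45*a) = (a - 3)^2*(a^3 - 2*a^2 - 15*a) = (a - 5)*(a - 3)^2*(a^2 + 3*a) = (a - 5)*(a - 3)^2*(a + 3)*(a)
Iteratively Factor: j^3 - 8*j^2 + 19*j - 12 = (j - 4)*(j^2 - 4*j + 3) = (j - 4)*(j - 3)*(j - 1)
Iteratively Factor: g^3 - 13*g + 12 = (g - 3)*(g^2 + 3*g - 4) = (g - 3)*(g - 1)*(g + 4)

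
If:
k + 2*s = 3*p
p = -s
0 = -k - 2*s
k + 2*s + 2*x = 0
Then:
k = 0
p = 0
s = 0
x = 0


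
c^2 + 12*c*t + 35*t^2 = (c + 5*t)*(c + 7*t)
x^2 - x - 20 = (x - 5)*(x + 4)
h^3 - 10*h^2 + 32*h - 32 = (h - 4)^2*(h - 2)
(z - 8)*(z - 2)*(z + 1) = z^3 - 9*z^2 + 6*z + 16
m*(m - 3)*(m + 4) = m^3 + m^2 - 12*m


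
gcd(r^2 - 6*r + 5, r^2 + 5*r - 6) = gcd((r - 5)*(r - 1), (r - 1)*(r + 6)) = r - 1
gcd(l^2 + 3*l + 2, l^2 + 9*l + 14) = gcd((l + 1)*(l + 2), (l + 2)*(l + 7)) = l + 2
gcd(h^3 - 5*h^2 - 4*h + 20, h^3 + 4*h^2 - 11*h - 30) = h + 2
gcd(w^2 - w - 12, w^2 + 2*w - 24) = w - 4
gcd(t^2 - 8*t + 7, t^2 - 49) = t - 7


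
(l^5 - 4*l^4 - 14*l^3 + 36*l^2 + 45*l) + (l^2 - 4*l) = l^5 - 4*l^4 - 14*l^3 + 37*l^2 + 41*l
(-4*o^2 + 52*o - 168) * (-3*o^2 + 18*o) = 12*o^4 - 228*o^3 + 1440*o^2 - 3024*o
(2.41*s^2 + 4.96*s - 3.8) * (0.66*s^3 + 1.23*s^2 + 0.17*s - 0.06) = 1.5906*s^5 + 6.2379*s^4 + 4.0025*s^3 - 3.9754*s^2 - 0.9436*s + 0.228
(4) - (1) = 3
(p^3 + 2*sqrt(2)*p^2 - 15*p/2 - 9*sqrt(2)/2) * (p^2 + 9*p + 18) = p^5 + 2*sqrt(2)*p^4 + 9*p^4 + 21*p^3/2 + 18*sqrt(2)*p^3 - 135*p^2/2 + 63*sqrt(2)*p^2/2 - 135*p - 81*sqrt(2)*p/2 - 81*sqrt(2)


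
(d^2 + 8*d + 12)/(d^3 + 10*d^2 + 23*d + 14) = (d + 6)/(d^2 + 8*d + 7)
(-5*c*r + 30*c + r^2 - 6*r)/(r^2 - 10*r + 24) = (-5*c + r)/(r - 4)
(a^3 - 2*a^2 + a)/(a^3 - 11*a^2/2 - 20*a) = 2*(-a^2 + 2*a - 1)/(-2*a^2 + 11*a + 40)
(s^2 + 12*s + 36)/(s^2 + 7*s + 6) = (s + 6)/(s + 1)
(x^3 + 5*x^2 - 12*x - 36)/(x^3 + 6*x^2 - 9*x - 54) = (x + 2)/(x + 3)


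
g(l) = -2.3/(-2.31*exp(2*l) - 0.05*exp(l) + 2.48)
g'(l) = -2.3*(4.62*exp(2*l) + 0.05*exp(l))/(-2.31*exp(2*l) - 0.05*exp(l) + 2.48)^2 = (-10.626*exp(l) - 0.115)*exp(l)/(2.31*exp(2*l) + 0.05*exp(l) - 2.48)^2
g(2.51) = 0.01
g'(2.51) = -0.01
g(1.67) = 0.04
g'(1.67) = -0.08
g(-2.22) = -0.94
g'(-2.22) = -0.02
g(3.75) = 0.00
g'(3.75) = -0.00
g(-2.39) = -0.94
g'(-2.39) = -0.02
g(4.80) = 0.00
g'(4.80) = -0.00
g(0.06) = 12.95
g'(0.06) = -383.67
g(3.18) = 0.00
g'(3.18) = -0.00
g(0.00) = -19.17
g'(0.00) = -745.90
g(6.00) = 0.00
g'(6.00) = 0.00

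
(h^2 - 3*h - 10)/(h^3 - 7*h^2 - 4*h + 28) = (h - 5)/(h^2 - 9*h + 14)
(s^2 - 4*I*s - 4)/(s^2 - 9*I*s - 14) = (s - 2*I)/(s - 7*I)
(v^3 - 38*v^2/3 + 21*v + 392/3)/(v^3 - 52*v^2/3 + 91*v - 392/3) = (3*v + 7)/(3*v - 7)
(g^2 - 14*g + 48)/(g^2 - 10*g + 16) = (g - 6)/(g - 2)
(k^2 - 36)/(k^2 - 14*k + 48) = (k + 6)/(k - 8)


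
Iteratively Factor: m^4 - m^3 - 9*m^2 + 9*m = (m)*(m^3 - m^2 - 9*m + 9) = m*(m - 1)*(m^2 - 9) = m*(m - 1)*(m + 3)*(m - 3)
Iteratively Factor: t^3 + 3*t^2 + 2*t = (t + 2)*(t^2 + t) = t*(t + 2)*(t + 1)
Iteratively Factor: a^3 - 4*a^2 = (a)*(a^2 - 4*a) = a*(a - 4)*(a)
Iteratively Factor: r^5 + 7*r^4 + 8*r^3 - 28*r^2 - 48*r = (r)*(r^4 + 7*r^3 + 8*r^2 - 28*r - 48) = r*(r + 2)*(r^3 + 5*r^2 - 2*r - 24) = r*(r + 2)*(r + 4)*(r^2 + r - 6) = r*(r + 2)*(r + 3)*(r + 4)*(r - 2)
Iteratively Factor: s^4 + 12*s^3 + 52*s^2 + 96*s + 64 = (s + 4)*(s^3 + 8*s^2 + 20*s + 16) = (s + 4)^2*(s^2 + 4*s + 4) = (s + 2)*(s + 4)^2*(s + 2)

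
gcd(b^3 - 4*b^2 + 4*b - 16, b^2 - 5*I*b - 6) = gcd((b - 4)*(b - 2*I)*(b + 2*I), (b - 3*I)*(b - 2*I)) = b - 2*I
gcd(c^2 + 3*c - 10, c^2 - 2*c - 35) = c + 5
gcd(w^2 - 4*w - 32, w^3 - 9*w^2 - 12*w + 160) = w^2 - 4*w - 32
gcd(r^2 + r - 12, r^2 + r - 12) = r^2 + r - 12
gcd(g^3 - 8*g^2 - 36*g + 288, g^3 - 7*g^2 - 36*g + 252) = g^2 - 36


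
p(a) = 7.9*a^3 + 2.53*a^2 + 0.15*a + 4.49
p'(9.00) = 1965.39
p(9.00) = 5969.87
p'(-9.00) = 1874.31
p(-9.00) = -5551.03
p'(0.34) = 4.61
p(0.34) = 5.14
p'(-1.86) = 72.73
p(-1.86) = -37.87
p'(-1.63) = 54.87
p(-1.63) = -23.25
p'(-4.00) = 359.11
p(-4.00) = -461.23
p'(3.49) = 306.48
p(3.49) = 371.65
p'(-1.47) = 43.93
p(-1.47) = -15.36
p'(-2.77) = 167.98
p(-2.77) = -144.42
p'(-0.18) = 0.01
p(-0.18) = 4.50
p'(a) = 23.7*a^2 + 5.06*a + 0.15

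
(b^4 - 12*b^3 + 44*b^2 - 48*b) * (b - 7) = b^5 - 19*b^4 + 128*b^3 - 356*b^2 + 336*b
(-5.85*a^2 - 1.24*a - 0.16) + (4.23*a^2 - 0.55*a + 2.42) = -1.62*a^2 - 1.79*a + 2.26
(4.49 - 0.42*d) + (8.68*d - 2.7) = 8.26*d + 1.79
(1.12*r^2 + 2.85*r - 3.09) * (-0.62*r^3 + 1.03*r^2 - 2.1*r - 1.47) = -0.6944*r^5 - 0.6134*r^4 + 2.4993*r^3 - 10.8141*r^2 + 2.2995*r + 4.5423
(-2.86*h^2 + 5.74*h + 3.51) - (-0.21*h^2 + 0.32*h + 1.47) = -2.65*h^2 + 5.42*h + 2.04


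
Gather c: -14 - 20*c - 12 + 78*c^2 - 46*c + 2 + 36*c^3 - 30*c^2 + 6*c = 36*c^3 + 48*c^2 - 60*c - 24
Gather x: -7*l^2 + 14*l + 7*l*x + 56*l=-7*l^2 + 7*l*x + 70*l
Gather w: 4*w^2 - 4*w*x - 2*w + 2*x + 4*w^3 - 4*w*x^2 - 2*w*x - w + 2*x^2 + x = 4*w^3 + 4*w^2 + w*(-4*x^2 - 6*x - 3) + 2*x^2 + 3*x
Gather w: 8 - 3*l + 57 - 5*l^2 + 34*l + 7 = -5*l^2 + 31*l + 72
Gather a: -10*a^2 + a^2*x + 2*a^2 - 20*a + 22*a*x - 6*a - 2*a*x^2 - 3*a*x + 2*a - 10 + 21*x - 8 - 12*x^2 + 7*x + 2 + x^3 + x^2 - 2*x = a^2*(x - 8) + a*(-2*x^2 + 19*x - 24) + x^3 - 11*x^2 + 26*x - 16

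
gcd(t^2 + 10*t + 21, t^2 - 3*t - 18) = t + 3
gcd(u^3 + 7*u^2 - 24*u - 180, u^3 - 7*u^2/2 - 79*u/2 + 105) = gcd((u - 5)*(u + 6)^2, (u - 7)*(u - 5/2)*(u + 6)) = u + 6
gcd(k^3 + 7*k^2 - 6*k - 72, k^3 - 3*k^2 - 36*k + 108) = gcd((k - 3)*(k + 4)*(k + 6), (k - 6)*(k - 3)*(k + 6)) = k^2 + 3*k - 18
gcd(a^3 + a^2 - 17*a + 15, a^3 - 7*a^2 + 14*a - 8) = a - 1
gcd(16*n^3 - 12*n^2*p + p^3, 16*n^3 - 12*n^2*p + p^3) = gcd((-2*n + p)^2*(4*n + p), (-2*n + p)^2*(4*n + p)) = 16*n^3 - 12*n^2*p + p^3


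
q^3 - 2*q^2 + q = q*(q - 1)^2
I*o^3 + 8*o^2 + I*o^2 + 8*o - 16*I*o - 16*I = (o - 4*I)^2*(I*o + I)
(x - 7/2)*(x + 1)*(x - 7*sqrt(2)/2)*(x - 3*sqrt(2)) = x^4 - 13*sqrt(2)*x^3/2 - 5*x^3/2 + 35*x^2/2 + 65*sqrt(2)*x^2/4 - 105*x/2 + 91*sqrt(2)*x/4 - 147/2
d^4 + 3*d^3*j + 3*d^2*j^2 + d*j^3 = d*(d + j)^3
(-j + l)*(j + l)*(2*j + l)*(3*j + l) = -6*j^4 - 5*j^3*l + 5*j^2*l^2 + 5*j*l^3 + l^4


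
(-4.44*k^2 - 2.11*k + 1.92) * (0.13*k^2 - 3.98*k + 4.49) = -0.5772*k^4 + 17.3969*k^3 - 11.2882*k^2 - 17.1155*k + 8.6208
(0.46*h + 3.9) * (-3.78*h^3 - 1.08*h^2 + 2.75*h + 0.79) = -1.7388*h^4 - 15.2388*h^3 - 2.947*h^2 + 11.0884*h + 3.081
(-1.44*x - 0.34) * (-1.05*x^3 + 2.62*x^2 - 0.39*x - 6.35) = 1.512*x^4 - 3.4158*x^3 - 0.3292*x^2 + 9.2766*x + 2.159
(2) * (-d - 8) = -2*d - 16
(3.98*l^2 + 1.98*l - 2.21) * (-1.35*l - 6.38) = -5.373*l^3 - 28.0654*l^2 - 9.6489*l + 14.0998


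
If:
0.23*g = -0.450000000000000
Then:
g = -1.96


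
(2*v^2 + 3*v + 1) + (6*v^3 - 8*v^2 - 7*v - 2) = 6*v^3 - 6*v^2 - 4*v - 1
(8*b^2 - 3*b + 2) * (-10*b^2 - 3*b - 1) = -80*b^4 + 6*b^3 - 19*b^2 - 3*b - 2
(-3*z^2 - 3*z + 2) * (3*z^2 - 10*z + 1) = -9*z^4 + 21*z^3 + 33*z^2 - 23*z + 2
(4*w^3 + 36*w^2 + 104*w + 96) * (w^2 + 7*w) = 4*w^5 + 64*w^4 + 356*w^3 + 824*w^2 + 672*w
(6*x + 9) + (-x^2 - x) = -x^2 + 5*x + 9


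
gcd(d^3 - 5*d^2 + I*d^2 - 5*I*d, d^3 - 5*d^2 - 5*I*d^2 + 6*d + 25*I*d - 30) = d^2 + d*(-5 + I) - 5*I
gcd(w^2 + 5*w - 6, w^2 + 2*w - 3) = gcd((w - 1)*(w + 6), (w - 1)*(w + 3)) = w - 1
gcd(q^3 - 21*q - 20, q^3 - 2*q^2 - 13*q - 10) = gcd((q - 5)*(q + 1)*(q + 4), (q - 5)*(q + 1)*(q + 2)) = q^2 - 4*q - 5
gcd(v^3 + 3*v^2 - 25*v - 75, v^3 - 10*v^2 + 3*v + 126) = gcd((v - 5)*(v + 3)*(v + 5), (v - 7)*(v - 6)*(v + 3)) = v + 3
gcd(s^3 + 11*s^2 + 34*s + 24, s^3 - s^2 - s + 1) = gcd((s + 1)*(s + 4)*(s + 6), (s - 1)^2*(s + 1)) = s + 1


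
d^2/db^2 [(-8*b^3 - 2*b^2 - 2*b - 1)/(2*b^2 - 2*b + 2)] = (-4*b^3 + 27*b^2 - 15*b - 4)/(b^6 - 3*b^5 + 6*b^4 - 7*b^3 + 6*b^2 - 3*b + 1)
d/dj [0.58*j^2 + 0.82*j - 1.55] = 1.16*j + 0.82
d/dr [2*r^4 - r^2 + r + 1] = 8*r^3 - 2*r + 1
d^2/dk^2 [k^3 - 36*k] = 6*k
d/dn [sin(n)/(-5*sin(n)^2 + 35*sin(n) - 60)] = (sin(n)^2 - 12)*cos(n)/(5*(sin(n) - 4)^2*(sin(n) - 3)^2)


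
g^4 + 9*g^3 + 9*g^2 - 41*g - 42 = (g - 2)*(g + 1)*(g + 3)*(g + 7)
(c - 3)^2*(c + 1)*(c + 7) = c^4 + 2*c^3 - 32*c^2 + 30*c + 63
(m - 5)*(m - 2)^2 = m^3 - 9*m^2 + 24*m - 20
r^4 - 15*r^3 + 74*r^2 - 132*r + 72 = (r - 6)^2*(r - 2)*(r - 1)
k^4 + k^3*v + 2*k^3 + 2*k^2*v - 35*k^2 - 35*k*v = k*(k - 5)*(k + 7)*(k + v)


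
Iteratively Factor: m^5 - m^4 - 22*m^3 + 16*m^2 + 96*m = (m - 4)*(m^4 + 3*m^3 - 10*m^2 - 24*m) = (m - 4)*(m + 4)*(m^3 - m^2 - 6*m) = (m - 4)*(m + 2)*(m + 4)*(m^2 - 3*m) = (m - 4)*(m - 3)*(m + 2)*(m + 4)*(m)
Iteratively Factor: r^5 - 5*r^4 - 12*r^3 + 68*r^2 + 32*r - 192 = (r + 2)*(r^4 - 7*r^3 + 2*r^2 + 64*r - 96) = (r - 4)*(r + 2)*(r^3 - 3*r^2 - 10*r + 24) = (r - 4)^2*(r + 2)*(r^2 + r - 6) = (r - 4)^2*(r - 2)*(r + 2)*(r + 3)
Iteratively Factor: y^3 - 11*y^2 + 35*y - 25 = (y - 1)*(y^2 - 10*y + 25) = (y - 5)*(y - 1)*(y - 5)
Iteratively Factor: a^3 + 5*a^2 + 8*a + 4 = (a + 2)*(a^2 + 3*a + 2) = (a + 1)*(a + 2)*(a + 2)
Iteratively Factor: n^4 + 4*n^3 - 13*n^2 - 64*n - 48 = (n + 1)*(n^3 + 3*n^2 - 16*n - 48) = (n - 4)*(n + 1)*(n^2 + 7*n + 12) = (n - 4)*(n + 1)*(n + 3)*(n + 4)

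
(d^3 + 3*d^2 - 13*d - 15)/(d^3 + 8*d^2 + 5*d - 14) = (d^3 + 3*d^2 - 13*d - 15)/(d^3 + 8*d^2 + 5*d - 14)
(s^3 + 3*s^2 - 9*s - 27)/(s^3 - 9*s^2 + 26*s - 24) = (s^2 + 6*s + 9)/(s^2 - 6*s + 8)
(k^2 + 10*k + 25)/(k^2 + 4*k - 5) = (k + 5)/(k - 1)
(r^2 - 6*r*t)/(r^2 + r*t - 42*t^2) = r/(r + 7*t)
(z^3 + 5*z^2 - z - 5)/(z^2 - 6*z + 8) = (z^3 + 5*z^2 - z - 5)/(z^2 - 6*z + 8)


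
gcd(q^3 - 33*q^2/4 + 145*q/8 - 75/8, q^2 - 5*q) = q - 5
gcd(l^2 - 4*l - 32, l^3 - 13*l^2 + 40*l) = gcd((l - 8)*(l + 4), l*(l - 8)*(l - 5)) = l - 8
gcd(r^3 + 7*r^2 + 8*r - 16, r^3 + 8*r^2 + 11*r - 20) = r^2 + 3*r - 4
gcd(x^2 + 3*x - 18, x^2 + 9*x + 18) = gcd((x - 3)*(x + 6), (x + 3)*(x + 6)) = x + 6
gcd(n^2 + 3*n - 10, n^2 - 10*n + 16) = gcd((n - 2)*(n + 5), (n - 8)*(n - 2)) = n - 2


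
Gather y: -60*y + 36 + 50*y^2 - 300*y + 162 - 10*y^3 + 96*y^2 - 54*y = -10*y^3 + 146*y^2 - 414*y + 198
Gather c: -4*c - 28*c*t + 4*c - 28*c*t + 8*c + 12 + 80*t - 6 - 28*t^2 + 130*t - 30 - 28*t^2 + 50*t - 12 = c*(8 - 56*t) - 56*t^2 + 260*t - 36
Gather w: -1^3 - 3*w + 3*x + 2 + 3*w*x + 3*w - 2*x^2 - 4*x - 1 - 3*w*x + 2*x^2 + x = 0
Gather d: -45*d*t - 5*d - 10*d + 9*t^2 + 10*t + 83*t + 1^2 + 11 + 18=d*(-45*t - 15) + 9*t^2 + 93*t + 30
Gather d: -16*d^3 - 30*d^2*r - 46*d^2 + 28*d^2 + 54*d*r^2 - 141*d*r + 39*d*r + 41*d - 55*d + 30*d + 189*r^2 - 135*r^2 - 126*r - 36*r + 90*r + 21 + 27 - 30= -16*d^3 + d^2*(-30*r - 18) + d*(54*r^2 - 102*r + 16) + 54*r^2 - 72*r + 18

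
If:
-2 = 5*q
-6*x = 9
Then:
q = -2/5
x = -3/2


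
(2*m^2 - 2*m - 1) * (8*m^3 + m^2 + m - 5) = 16*m^5 - 14*m^4 - 8*m^3 - 13*m^2 + 9*m + 5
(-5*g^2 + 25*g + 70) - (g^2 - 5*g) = -6*g^2 + 30*g + 70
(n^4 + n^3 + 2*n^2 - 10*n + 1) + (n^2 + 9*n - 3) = n^4 + n^3 + 3*n^2 - n - 2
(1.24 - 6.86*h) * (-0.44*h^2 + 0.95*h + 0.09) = 3.0184*h^3 - 7.0626*h^2 + 0.5606*h + 0.1116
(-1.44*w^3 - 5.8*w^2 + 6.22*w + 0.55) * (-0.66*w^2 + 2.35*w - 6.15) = 0.9504*w^5 + 0.444*w^4 - 8.8792*w^3 + 49.924*w^2 - 36.9605*w - 3.3825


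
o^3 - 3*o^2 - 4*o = o*(o - 4)*(o + 1)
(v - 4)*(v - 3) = v^2 - 7*v + 12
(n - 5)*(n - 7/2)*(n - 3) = n^3 - 23*n^2/2 + 43*n - 105/2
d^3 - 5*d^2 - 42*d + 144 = (d - 8)*(d - 3)*(d + 6)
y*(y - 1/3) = y^2 - y/3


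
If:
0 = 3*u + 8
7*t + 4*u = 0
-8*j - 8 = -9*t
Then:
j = 5/7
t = 32/21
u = -8/3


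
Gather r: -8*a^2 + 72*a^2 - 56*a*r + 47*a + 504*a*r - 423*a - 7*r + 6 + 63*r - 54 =64*a^2 - 376*a + r*(448*a + 56) - 48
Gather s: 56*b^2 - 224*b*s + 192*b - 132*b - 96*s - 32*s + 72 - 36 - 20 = 56*b^2 + 60*b + s*(-224*b - 128) + 16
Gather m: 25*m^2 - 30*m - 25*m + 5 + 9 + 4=25*m^2 - 55*m + 18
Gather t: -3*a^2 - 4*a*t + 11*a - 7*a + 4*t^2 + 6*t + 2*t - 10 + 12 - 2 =-3*a^2 + 4*a + 4*t^2 + t*(8 - 4*a)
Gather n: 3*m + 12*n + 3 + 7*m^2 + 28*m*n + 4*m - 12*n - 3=7*m^2 + 28*m*n + 7*m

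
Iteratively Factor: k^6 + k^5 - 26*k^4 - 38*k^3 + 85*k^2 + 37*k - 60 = (k + 4)*(k^5 - 3*k^4 - 14*k^3 + 18*k^2 + 13*k - 15) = (k - 1)*(k + 4)*(k^4 - 2*k^3 - 16*k^2 + 2*k + 15) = (k - 5)*(k - 1)*(k + 4)*(k^3 + 3*k^2 - k - 3) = (k - 5)*(k - 1)*(k + 3)*(k + 4)*(k^2 - 1) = (k - 5)*(k - 1)^2*(k + 3)*(k + 4)*(k + 1)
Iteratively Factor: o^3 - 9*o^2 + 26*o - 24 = (o - 4)*(o^2 - 5*o + 6) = (o - 4)*(o - 2)*(o - 3)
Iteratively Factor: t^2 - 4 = (t + 2)*(t - 2)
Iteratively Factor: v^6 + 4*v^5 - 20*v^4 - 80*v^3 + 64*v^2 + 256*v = (v)*(v^5 + 4*v^4 - 20*v^3 - 80*v^2 + 64*v + 256) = v*(v + 4)*(v^4 - 20*v^2 + 64) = v*(v + 4)^2*(v^3 - 4*v^2 - 4*v + 16) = v*(v - 4)*(v + 4)^2*(v^2 - 4) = v*(v - 4)*(v + 2)*(v + 4)^2*(v - 2)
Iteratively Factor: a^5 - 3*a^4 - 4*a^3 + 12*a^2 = (a)*(a^4 - 3*a^3 - 4*a^2 + 12*a) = a*(a - 2)*(a^3 - a^2 - 6*a) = a^2*(a - 2)*(a^2 - a - 6) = a^2*(a - 2)*(a + 2)*(a - 3)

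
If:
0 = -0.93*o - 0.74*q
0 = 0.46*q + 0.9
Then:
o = 1.56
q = -1.96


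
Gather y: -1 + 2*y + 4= 2*y + 3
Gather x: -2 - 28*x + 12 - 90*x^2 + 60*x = -90*x^2 + 32*x + 10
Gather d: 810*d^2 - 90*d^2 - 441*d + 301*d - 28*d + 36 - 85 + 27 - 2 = 720*d^2 - 168*d - 24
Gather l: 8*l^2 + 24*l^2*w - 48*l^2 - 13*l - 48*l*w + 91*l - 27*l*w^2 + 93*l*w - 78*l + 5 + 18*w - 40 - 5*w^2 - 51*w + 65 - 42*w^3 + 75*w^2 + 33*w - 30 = l^2*(24*w - 40) + l*(-27*w^2 + 45*w) - 42*w^3 + 70*w^2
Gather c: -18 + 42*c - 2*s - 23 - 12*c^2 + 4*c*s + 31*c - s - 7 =-12*c^2 + c*(4*s + 73) - 3*s - 48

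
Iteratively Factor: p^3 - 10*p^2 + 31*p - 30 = (p - 2)*(p^2 - 8*p + 15) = (p - 3)*(p - 2)*(p - 5)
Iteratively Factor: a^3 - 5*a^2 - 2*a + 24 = (a + 2)*(a^2 - 7*a + 12) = (a - 4)*(a + 2)*(a - 3)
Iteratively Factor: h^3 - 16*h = (h - 4)*(h^2 + 4*h) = h*(h - 4)*(h + 4)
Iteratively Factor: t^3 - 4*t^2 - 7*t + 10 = (t + 2)*(t^2 - 6*t + 5) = (t - 1)*(t + 2)*(t - 5)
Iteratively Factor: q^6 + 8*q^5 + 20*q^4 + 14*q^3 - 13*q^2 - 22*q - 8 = (q + 1)*(q^5 + 7*q^4 + 13*q^3 + q^2 - 14*q - 8) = (q + 1)*(q + 2)*(q^4 + 5*q^3 + 3*q^2 - 5*q - 4) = (q + 1)^2*(q + 2)*(q^3 + 4*q^2 - q - 4) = (q + 1)^3*(q + 2)*(q^2 + 3*q - 4) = (q + 1)^3*(q + 2)*(q + 4)*(q - 1)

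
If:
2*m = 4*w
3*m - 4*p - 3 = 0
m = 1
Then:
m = 1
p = 0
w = 1/2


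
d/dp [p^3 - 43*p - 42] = 3*p^2 - 43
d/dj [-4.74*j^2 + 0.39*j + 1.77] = 0.39 - 9.48*j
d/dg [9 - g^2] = -2*g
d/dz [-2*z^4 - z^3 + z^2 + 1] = z*(-8*z^2 - 3*z + 2)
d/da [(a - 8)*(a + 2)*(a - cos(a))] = (a - 8)*(a + 2)*(sin(a) + 1) + (a - 8)*(a - cos(a)) + (a + 2)*(a - cos(a))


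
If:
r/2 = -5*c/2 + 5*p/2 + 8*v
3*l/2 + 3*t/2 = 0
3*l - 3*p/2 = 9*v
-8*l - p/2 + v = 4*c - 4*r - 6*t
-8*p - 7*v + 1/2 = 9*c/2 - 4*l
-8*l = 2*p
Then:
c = 9/545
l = -8/545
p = 32/545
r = -13/545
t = 8/545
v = -8/545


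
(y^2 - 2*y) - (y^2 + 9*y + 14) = -11*y - 14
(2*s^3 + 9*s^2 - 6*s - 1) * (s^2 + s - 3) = 2*s^5 + 11*s^4 - 3*s^3 - 34*s^2 + 17*s + 3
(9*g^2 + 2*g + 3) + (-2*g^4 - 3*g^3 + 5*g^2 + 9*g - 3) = -2*g^4 - 3*g^3 + 14*g^2 + 11*g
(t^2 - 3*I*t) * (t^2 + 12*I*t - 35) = t^4 + 9*I*t^3 + t^2 + 105*I*t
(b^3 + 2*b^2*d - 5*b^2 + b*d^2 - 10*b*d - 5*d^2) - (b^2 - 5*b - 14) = b^3 + 2*b^2*d - 6*b^2 + b*d^2 - 10*b*d + 5*b - 5*d^2 + 14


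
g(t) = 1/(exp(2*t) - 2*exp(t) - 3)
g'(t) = (-2*exp(2*t) + 2*exp(t))/(exp(2*t) - 2*exp(t) - 3)^2 = 2*(1 - exp(t))*exp(t)/(-exp(2*t) + 2*exp(t) + 3)^2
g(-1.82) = -0.30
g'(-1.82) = 0.02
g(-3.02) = -0.32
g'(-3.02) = 0.01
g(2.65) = 0.01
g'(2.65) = -0.01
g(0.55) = -0.29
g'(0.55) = -0.21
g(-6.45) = -0.33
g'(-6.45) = 0.00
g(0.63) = -0.31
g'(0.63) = -0.32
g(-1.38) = -0.29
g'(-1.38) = 0.03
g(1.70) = 0.06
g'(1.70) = -0.19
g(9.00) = 0.00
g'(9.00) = 0.00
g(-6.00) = -0.33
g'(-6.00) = 0.00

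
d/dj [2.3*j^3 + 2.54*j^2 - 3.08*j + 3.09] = 6.9*j^2 + 5.08*j - 3.08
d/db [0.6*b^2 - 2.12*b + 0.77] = 1.2*b - 2.12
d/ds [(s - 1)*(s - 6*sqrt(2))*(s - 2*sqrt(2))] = 3*s^2 - 16*sqrt(2)*s - 2*s + 8*sqrt(2) + 24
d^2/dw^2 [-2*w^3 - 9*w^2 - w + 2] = -12*w - 18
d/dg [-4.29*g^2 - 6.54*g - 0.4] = -8.58*g - 6.54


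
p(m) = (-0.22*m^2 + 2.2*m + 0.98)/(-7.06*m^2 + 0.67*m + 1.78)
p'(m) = (2.2 - 0.44*m)/(-7.06*m^2 + 0.67*m + 1.78) + (14.12*m - 0.67)*(-0.22*m^2 + 2.2*m + 0.98)/(-7.06*m^2 + 0.67*m + 1.78)^2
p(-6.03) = 0.08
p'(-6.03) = 0.01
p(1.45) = -0.31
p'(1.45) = 0.37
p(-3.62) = 0.11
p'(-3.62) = 0.02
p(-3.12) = 0.12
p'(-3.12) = 0.02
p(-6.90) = 0.07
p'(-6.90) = 0.01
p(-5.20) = 0.09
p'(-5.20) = 0.01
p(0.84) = -1.01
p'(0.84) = 3.60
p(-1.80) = 0.17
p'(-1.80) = 0.06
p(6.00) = -0.03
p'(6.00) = 0.01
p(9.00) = -0.01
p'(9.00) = 0.00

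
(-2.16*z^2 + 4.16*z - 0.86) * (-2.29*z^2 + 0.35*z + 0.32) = 4.9464*z^4 - 10.2824*z^3 + 2.7342*z^2 + 1.0302*z - 0.2752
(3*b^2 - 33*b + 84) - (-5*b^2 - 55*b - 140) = 8*b^2 + 22*b + 224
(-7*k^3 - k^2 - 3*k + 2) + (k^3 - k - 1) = -6*k^3 - k^2 - 4*k + 1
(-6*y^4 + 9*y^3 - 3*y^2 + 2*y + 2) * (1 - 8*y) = 48*y^5 - 78*y^4 + 33*y^3 - 19*y^2 - 14*y + 2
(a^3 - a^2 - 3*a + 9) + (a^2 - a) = a^3 - 4*a + 9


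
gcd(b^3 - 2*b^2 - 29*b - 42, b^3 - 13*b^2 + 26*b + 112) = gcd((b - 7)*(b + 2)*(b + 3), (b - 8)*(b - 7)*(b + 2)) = b^2 - 5*b - 14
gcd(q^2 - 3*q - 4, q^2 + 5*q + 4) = q + 1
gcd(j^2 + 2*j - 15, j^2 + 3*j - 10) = j + 5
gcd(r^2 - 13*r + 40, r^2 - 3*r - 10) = r - 5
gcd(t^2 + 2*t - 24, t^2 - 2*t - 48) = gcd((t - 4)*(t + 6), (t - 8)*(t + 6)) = t + 6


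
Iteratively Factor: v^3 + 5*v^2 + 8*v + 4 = (v + 1)*(v^2 + 4*v + 4) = (v + 1)*(v + 2)*(v + 2)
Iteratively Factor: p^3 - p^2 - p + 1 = (p - 1)*(p^2 - 1) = (p - 1)^2*(p + 1)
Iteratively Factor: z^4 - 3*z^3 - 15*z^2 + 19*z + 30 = (z + 1)*(z^3 - 4*z^2 - 11*z + 30) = (z + 1)*(z + 3)*(z^2 - 7*z + 10) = (z - 2)*(z + 1)*(z + 3)*(z - 5)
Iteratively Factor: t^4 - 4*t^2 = (t)*(t^3 - 4*t) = t*(t + 2)*(t^2 - 2*t) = t^2*(t + 2)*(t - 2)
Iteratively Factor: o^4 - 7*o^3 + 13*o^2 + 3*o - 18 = (o + 1)*(o^3 - 8*o^2 + 21*o - 18) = (o - 2)*(o + 1)*(o^2 - 6*o + 9) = (o - 3)*(o - 2)*(o + 1)*(o - 3)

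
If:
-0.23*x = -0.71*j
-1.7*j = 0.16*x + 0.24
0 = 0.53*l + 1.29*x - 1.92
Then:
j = -0.11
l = 4.44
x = -0.34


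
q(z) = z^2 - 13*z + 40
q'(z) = 2*z - 13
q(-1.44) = 60.79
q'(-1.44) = -15.88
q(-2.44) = 77.67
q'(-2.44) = -17.88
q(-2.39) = 76.78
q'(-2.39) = -17.78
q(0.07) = 39.09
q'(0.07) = -12.86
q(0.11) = 38.58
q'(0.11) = -12.78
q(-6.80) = 174.64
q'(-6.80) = -26.60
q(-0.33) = 44.40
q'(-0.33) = -13.66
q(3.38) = 7.48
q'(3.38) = -6.24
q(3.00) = 10.00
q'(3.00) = -7.00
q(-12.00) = 340.00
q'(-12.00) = -37.00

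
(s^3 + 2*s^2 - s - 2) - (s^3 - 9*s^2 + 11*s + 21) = 11*s^2 - 12*s - 23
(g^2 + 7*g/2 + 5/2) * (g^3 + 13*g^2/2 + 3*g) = g^5 + 10*g^4 + 113*g^3/4 + 107*g^2/4 + 15*g/2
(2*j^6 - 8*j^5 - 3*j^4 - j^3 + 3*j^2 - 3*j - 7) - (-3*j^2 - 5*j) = 2*j^6 - 8*j^5 - 3*j^4 - j^3 + 6*j^2 + 2*j - 7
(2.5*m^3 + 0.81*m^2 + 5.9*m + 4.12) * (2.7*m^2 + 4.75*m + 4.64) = 6.75*m^5 + 14.062*m^4 + 31.3775*m^3 + 42.9074*m^2 + 46.946*m + 19.1168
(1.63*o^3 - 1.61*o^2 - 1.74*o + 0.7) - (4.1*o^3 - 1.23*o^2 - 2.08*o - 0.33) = -2.47*o^3 - 0.38*o^2 + 0.34*o + 1.03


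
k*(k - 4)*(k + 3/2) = k^3 - 5*k^2/2 - 6*k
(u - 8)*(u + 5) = u^2 - 3*u - 40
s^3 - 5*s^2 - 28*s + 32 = (s - 8)*(s - 1)*(s + 4)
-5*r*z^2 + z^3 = z^2*(-5*r + z)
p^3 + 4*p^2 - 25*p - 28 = (p - 4)*(p + 1)*(p + 7)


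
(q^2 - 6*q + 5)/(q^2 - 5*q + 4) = (q - 5)/(q - 4)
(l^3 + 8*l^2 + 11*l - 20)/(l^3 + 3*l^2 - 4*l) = (l + 5)/l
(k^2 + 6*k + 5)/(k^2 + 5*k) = (k + 1)/k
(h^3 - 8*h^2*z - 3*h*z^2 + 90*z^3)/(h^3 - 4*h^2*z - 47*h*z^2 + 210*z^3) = (h + 3*z)/(h + 7*z)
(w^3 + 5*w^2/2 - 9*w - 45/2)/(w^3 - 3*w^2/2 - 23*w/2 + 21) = (2*w^2 + 11*w + 15)/(2*w^2 + 3*w - 14)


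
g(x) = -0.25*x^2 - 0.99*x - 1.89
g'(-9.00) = 3.51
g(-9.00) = -13.23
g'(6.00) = -3.99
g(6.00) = -16.83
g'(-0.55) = -0.72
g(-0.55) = -1.42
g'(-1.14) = -0.42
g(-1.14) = -1.09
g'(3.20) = -2.59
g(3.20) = -7.62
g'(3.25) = -2.62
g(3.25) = -7.75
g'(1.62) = -1.80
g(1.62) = -4.15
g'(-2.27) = 0.14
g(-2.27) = -0.93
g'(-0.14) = -0.92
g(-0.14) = -1.76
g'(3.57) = -2.78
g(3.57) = -8.61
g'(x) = -0.5*x - 0.99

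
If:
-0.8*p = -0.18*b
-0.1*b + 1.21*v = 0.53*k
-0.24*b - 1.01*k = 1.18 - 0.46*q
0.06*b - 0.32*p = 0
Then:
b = 0.00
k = 2.28301886792453*v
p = 0.00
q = 5.01271534044299*v + 2.56521739130435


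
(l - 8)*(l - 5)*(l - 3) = l^3 - 16*l^2 + 79*l - 120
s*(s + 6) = s^2 + 6*s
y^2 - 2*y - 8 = (y - 4)*(y + 2)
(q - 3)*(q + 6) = q^2 + 3*q - 18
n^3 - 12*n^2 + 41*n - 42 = (n - 7)*(n - 3)*(n - 2)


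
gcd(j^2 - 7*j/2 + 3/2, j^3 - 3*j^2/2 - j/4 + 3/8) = j - 1/2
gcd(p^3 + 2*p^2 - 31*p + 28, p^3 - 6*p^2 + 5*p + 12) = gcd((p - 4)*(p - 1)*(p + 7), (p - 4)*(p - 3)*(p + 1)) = p - 4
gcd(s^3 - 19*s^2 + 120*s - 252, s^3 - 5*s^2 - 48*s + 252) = s^2 - 12*s + 36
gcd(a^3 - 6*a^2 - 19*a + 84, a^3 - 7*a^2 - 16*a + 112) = a^2 - 3*a - 28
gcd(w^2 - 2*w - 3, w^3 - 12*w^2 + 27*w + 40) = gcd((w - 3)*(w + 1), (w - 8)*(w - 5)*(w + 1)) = w + 1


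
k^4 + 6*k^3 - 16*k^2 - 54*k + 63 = (k - 3)*(k - 1)*(k + 3)*(k + 7)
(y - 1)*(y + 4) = y^2 + 3*y - 4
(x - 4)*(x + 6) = x^2 + 2*x - 24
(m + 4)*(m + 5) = m^2 + 9*m + 20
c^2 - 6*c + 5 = (c - 5)*(c - 1)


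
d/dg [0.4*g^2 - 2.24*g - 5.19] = 0.8*g - 2.24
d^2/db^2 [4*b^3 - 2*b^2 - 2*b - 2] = 24*b - 4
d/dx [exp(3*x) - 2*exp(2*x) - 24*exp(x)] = (3*exp(2*x) - 4*exp(x) - 24)*exp(x)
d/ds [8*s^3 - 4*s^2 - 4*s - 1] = 24*s^2 - 8*s - 4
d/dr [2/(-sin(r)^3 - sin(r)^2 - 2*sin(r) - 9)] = 2*(3*sin(r)^2 + 2*sin(r) + 2)*cos(r)/(sin(r)^3 + sin(r)^2 + 2*sin(r) + 9)^2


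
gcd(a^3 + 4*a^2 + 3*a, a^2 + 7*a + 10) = 1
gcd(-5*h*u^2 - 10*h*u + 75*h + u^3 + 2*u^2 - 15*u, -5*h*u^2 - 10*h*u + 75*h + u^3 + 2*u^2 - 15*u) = -5*h*u^2 - 10*h*u + 75*h + u^3 + 2*u^2 - 15*u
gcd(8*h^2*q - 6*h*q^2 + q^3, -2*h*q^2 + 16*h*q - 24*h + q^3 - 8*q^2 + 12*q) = -2*h + q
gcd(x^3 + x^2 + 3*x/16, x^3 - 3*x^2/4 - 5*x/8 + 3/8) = x + 3/4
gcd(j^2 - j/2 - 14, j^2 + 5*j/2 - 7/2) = j + 7/2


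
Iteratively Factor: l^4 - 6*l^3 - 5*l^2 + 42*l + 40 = (l + 2)*(l^3 - 8*l^2 + 11*l + 20) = (l - 5)*(l + 2)*(l^2 - 3*l - 4) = (l - 5)*(l + 1)*(l + 2)*(l - 4)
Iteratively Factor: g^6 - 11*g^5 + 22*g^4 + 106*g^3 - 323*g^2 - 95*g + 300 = (g - 5)*(g^5 - 6*g^4 - 8*g^3 + 66*g^2 + 7*g - 60) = (g - 5)*(g - 1)*(g^4 - 5*g^3 - 13*g^2 + 53*g + 60) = (g - 5)^2*(g - 1)*(g^3 - 13*g - 12) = (g - 5)^2*(g - 1)*(g + 3)*(g^2 - 3*g - 4) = (g - 5)^2*(g - 4)*(g - 1)*(g + 3)*(g + 1)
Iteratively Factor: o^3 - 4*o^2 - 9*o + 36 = (o - 4)*(o^2 - 9) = (o - 4)*(o + 3)*(o - 3)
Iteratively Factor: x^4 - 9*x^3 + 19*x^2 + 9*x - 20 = (x + 1)*(x^3 - 10*x^2 + 29*x - 20) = (x - 4)*(x + 1)*(x^2 - 6*x + 5) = (x - 4)*(x - 1)*(x + 1)*(x - 5)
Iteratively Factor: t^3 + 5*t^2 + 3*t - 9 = (t + 3)*(t^2 + 2*t - 3) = (t + 3)^2*(t - 1)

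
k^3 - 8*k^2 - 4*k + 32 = (k - 8)*(k - 2)*(k + 2)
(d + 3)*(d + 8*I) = d^2 + 3*d + 8*I*d + 24*I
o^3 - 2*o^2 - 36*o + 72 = (o - 6)*(o - 2)*(o + 6)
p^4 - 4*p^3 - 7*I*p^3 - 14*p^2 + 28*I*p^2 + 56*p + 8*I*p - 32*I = (p - 4)*(p - 4*I)*(p - 2*I)*(p - I)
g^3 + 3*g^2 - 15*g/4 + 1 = (g - 1/2)^2*(g + 4)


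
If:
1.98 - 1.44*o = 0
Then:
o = 1.38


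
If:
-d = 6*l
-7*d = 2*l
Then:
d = 0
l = 0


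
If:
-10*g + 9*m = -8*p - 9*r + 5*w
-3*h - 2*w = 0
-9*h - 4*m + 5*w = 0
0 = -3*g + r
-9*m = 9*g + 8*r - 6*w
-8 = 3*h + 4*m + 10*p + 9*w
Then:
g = 200/237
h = 704/711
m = -968/237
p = 148/79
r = 200/79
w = -352/237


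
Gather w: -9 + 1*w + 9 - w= 0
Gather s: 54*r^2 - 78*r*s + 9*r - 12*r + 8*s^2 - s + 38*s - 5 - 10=54*r^2 - 3*r + 8*s^2 + s*(37 - 78*r) - 15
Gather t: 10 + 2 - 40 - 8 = -36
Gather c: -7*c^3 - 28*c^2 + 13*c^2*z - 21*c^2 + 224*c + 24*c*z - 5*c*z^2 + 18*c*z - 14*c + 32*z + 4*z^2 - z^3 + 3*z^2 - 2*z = -7*c^3 + c^2*(13*z - 49) + c*(-5*z^2 + 42*z + 210) - z^3 + 7*z^2 + 30*z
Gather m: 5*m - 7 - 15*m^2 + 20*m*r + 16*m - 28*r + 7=-15*m^2 + m*(20*r + 21) - 28*r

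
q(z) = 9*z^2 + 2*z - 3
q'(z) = 18*z + 2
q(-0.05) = -3.08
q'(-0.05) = 1.10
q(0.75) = 3.56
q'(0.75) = 15.50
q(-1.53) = 15.01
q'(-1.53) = -25.54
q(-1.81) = 22.86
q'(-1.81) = -30.58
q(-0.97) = 3.53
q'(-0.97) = -15.46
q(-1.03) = 4.49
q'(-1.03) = -16.54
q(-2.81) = 62.44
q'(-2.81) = -48.58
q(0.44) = -0.38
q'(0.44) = 9.92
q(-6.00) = 309.00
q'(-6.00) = -106.00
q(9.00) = 744.00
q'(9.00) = 164.00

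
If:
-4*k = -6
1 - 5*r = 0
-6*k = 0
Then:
No Solution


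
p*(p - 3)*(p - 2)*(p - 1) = p^4 - 6*p^3 + 11*p^2 - 6*p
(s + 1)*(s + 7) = s^2 + 8*s + 7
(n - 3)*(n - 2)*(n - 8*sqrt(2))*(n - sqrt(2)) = n^4 - 9*sqrt(2)*n^3 - 5*n^3 + 22*n^2 + 45*sqrt(2)*n^2 - 80*n - 54*sqrt(2)*n + 96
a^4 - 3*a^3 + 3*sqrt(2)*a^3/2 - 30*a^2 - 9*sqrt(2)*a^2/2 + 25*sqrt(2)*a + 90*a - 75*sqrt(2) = (a - 3)*(a - 5*sqrt(2)/2)*(a - sqrt(2))*(a + 5*sqrt(2))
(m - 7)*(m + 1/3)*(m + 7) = m^3 + m^2/3 - 49*m - 49/3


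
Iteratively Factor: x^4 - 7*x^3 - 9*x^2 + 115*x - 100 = (x - 1)*(x^3 - 6*x^2 - 15*x + 100) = (x - 5)*(x - 1)*(x^2 - x - 20) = (x - 5)^2*(x - 1)*(x + 4)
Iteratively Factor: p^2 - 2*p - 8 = (p + 2)*(p - 4)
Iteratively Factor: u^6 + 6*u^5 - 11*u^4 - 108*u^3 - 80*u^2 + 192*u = (u + 4)*(u^5 + 2*u^4 - 19*u^3 - 32*u^2 + 48*u) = (u + 4)^2*(u^4 - 2*u^3 - 11*u^2 + 12*u) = u*(u + 4)^2*(u^3 - 2*u^2 - 11*u + 12) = u*(u - 1)*(u + 4)^2*(u^2 - u - 12) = u*(u - 4)*(u - 1)*(u + 4)^2*(u + 3)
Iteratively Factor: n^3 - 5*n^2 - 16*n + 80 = (n - 4)*(n^2 - n - 20) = (n - 4)*(n + 4)*(n - 5)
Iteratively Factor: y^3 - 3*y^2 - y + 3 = (y + 1)*(y^2 - 4*y + 3) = (y - 1)*(y + 1)*(y - 3)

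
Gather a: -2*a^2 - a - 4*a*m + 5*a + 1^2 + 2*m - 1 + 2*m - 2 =-2*a^2 + a*(4 - 4*m) + 4*m - 2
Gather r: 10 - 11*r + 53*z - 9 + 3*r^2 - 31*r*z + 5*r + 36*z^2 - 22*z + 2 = 3*r^2 + r*(-31*z - 6) + 36*z^2 + 31*z + 3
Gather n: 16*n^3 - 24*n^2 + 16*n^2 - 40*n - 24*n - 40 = 16*n^3 - 8*n^2 - 64*n - 40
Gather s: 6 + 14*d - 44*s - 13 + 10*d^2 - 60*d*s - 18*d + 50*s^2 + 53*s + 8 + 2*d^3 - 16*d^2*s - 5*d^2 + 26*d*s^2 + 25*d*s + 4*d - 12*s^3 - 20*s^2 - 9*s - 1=2*d^3 + 5*d^2 - 12*s^3 + s^2*(26*d + 30) + s*(-16*d^2 - 35*d)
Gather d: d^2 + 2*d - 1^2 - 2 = d^2 + 2*d - 3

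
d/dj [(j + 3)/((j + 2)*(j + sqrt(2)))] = (-(j + 2)*(j + 3) + (j + 2)*(j + sqrt(2)) - (j + 3)*(j + sqrt(2)))/((j + 2)^2*(j + sqrt(2))^2)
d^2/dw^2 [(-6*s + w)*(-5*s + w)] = 2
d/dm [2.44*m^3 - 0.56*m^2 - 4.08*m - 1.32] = 7.32*m^2 - 1.12*m - 4.08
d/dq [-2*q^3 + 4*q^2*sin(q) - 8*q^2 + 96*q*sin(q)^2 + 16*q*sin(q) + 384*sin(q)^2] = 4*q^2*cos(q) - 6*q^2 + 8*q*sin(q) + 96*q*sin(2*q) + 16*q*cos(q) - 16*q + 96*sin(q)^2 + 16*sin(q) + 384*sin(2*q)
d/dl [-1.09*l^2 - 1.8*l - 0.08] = -2.18*l - 1.8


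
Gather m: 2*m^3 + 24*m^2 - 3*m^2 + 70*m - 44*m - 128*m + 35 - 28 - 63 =2*m^3 + 21*m^2 - 102*m - 56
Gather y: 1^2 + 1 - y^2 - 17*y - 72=-y^2 - 17*y - 70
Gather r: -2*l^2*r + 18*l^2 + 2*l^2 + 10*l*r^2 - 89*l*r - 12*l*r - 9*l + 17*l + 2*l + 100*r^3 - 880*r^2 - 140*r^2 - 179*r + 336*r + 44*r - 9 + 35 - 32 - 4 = 20*l^2 + 10*l + 100*r^3 + r^2*(10*l - 1020) + r*(-2*l^2 - 101*l + 201) - 10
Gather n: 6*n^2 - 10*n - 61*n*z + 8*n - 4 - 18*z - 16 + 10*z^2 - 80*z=6*n^2 + n*(-61*z - 2) + 10*z^2 - 98*z - 20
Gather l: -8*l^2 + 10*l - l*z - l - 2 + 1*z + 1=-8*l^2 + l*(9 - z) + z - 1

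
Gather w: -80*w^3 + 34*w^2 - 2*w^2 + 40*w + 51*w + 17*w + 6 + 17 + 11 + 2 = -80*w^3 + 32*w^2 + 108*w + 36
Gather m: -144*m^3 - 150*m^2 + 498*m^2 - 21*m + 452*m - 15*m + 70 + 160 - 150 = -144*m^3 + 348*m^2 + 416*m + 80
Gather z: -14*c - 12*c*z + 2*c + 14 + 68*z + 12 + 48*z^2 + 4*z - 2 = -12*c + 48*z^2 + z*(72 - 12*c) + 24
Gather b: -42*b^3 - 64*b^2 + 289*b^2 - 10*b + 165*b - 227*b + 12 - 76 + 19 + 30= -42*b^3 + 225*b^2 - 72*b - 15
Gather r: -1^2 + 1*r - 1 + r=2*r - 2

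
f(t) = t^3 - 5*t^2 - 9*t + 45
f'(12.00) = 303.00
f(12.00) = 945.00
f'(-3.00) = 48.00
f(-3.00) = 0.00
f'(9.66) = 174.35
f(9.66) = 392.91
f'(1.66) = -17.33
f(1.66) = 20.86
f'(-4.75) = 106.19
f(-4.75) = -132.23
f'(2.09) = -16.80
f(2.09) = 13.48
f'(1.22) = -16.73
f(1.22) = 28.39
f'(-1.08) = 5.30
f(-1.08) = 47.63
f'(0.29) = -11.65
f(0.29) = 41.99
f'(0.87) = -15.43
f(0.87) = 34.04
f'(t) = 3*t^2 - 10*t - 9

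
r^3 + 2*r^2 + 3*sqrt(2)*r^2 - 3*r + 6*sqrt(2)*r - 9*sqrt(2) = (r - 1)*(r + 3)*(r + 3*sqrt(2))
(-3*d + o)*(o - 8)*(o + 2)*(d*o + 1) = -3*d^2*o^3 + 18*d^2*o^2 + 48*d^2*o + d*o^4 - 6*d*o^3 - 19*d*o^2 + 18*d*o + 48*d + o^3 - 6*o^2 - 16*o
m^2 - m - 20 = (m - 5)*(m + 4)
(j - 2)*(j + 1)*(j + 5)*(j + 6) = j^4 + 10*j^3 + 17*j^2 - 52*j - 60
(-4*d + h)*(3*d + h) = -12*d^2 - d*h + h^2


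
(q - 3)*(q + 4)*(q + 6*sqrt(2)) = q^3 + q^2 + 6*sqrt(2)*q^2 - 12*q + 6*sqrt(2)*q - 72*sqrt(2)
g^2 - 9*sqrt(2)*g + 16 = (g - 8*sqrt(2))*(g - sqrt(2))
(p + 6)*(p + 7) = p^2 + 13*p + 42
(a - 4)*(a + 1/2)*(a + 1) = a^3 - 5*a^2/2 - 11*a/2 - 2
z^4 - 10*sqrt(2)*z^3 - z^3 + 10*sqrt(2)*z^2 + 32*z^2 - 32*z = z*(z - 1)*(z - 8*sqrt(2))*(z - 2*sqrt(2))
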